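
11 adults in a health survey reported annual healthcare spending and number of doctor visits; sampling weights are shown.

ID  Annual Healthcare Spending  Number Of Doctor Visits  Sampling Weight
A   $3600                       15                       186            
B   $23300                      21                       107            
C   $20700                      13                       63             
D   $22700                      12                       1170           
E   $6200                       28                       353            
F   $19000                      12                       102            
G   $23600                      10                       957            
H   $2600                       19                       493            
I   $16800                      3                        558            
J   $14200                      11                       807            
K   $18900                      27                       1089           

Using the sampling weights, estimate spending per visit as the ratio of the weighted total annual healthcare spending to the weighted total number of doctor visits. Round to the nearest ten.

Σ wᵢ·y = 3600×186 + 23300×107 + 20700×63 + 22700×1170 + 6200×353 + 19000×102 + 23600×957 + 2600×493 + 16800×558 + 14200×807 + 18900×1089
  = 669600 + 2493100 + 1304100 + 26559000 + 2188600 + 1938000 + 22585200 + 1281800 + 9374400 + 11459400 + 20582100 = 100435300
Σ wᵢ·x = 15×186 + 21×107 + 13×63 + 12×1170 + 28×353 + 12×102 + 10×957 + 19×493 + 3×558 + 11×807 + 27×1089
  = 2790 + 2247 + 819 + 14040 + 9884 + 1224 + 9570 + 9367 + 1674 + 8877 + 29403 = 89895
Ratio = 100435300 / 89895 = 1117.2512

1120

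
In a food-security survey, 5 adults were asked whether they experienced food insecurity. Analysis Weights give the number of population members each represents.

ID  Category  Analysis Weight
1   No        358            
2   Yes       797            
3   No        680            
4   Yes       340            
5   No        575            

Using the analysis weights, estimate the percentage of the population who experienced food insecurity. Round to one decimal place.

41.3

Sum of weights for 'Yes' = 797 + 340 = 1137
Total weight = 358 + 797 + 680 + 340 + 575 = 2750
Weighted proportion = 1137 / 2750 = 0.41345455 → 41.345455%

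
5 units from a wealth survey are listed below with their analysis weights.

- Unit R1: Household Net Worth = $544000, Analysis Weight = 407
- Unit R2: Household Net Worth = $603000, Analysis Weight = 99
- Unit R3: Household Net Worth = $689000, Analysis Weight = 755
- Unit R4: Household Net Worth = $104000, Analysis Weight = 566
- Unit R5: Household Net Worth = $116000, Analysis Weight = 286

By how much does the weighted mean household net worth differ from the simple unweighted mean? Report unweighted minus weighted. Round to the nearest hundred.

Unweighted sum = 2056000
Unweighted mean = 2056000 / 5 = 411200
Weighted sum = 544000×407 + 603000×99 + 689000×755 + 104000×566 + 116000×286
  = 221408000 + 59697000 + 520195000 + 58864000 + 33176000 = 893340000
Sum of weights = 2113
Weighted mean = 893340000 / 2113 = 422782.77
Difference (unweighted minus weighted) = -11582.773

-11600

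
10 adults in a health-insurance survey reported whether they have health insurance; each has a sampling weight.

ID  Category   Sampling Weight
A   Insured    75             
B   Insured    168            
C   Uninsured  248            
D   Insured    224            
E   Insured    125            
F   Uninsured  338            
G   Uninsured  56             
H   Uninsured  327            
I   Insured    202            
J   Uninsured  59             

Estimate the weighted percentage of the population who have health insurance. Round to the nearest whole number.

44

Sum of weights for 'Insured' = 75 + 168 + 224 + 125 + 202 = 794
Total weight = 75 + 168 + 248 + 224 + 125 + 338 + 56 + 327 + 202 + 59 = 1822
Weighted proportion = 794 / 1822 = 0.43578485 → 43.578485%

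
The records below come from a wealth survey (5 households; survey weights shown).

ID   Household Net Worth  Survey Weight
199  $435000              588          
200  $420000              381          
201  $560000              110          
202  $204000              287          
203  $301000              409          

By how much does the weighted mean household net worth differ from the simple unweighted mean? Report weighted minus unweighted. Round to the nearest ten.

Unweighted sum = 1920000
Unweighted mean = 1920000 / 5 = 384000
Weighted sum = 435000×588 + 420000×381 + 560000×110 + 204000×287 + 301000×409
  = 255780000 + 160020000 + 61600000 + 58548000 + 123109000 = 659057000
Sum of weights = 1775
Weighted mean = 659057000 / 1775 = 371299.72
Difference (weighted minus unweighted) = -12700.282

-12700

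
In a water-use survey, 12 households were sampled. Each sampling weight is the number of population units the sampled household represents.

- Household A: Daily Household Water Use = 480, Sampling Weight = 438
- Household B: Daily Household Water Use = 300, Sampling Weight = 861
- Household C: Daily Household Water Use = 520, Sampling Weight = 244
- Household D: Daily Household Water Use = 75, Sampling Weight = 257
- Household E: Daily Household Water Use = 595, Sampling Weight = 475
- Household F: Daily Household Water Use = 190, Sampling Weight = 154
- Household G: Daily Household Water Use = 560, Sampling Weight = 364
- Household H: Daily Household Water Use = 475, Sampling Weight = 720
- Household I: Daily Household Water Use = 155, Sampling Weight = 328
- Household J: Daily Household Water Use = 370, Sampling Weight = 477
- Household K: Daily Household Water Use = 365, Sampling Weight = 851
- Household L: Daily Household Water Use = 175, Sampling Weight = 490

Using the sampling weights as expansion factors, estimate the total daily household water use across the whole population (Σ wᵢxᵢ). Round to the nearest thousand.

2096000

Weighted total = 2096115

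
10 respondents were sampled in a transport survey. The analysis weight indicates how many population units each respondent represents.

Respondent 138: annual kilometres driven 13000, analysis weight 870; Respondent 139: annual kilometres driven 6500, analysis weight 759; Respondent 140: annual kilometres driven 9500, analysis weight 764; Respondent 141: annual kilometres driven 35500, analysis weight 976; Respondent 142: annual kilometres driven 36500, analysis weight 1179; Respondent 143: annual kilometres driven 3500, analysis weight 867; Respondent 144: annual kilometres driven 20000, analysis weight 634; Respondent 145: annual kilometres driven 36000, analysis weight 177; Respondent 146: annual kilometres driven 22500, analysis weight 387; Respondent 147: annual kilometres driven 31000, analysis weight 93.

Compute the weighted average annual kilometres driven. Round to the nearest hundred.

Weighted sum = 13000×870 + 6500×759 + 9500×764 + 35500×976 + 36500×1179 + 3500×867 + 20000×634 + 36000×177 + 22500×387 + 31000×93
  = 11310000 + 4933500 + 7258000 + 34648000 + 43033500 + 3034500 + 12680000 + 6372000 + 8707500 + 2883000 = 134860000
Sum of weights = 870 + 759 + 764 + 976 + 1179 + 867 + 634 + 177 + 387 + 93 = 6706
Weighted mean = 134860000 / 6706 = 20110.349

20100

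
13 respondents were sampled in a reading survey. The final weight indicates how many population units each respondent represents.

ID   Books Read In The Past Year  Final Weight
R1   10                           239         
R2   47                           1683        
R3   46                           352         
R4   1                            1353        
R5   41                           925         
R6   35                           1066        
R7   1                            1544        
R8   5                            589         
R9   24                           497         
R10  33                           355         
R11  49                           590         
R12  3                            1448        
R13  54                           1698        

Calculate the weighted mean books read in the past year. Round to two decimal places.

Weighted sum = 327349
Sum of weights = 12339
Weighted mean = 327349 / 12339 = 26.529622

26.53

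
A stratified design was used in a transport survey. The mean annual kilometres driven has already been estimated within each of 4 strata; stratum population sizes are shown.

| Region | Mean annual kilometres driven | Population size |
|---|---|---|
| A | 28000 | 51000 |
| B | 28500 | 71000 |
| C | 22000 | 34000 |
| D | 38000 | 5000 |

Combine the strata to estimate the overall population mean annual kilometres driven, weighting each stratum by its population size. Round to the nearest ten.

27260

Σ Nₕ·x̄ₕ = 4389500000
Σ Nₕ = 51000 + 71000 + 34000 + 5000 = 161000
Overall mean = 4389500000 / 161000 = 27263.975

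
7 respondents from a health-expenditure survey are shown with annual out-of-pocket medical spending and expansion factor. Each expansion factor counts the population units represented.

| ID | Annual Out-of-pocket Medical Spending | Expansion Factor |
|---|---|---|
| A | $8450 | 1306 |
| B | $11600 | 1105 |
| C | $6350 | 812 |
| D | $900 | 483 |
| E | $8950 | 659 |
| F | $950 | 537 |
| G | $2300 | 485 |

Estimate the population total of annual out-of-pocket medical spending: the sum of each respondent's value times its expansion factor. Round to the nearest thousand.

36968000

Weighted total = 8450×1306 + 11600×1105 + 6350×812 + 900×483 + 8950×659 + 950×537 + 2300×485
  = 11035700 + 12818000 + 5156200 + 434700 + 5898050 + 510150 + 1115500 = 36968300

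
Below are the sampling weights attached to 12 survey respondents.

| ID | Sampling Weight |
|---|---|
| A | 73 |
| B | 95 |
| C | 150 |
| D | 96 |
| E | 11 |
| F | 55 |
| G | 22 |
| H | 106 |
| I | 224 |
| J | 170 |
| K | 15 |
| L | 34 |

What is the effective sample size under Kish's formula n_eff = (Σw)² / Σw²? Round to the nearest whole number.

Σ wᵢ = 73 + 95 + 150 + 96 + 11 + 55 + 22 + 106 + 224 + 170 + 15 + 34 = 1051
Σ wᵢ² = 141393
n_eff = 1051² / 141393 = 1104601 / 141393 = 7.812275

8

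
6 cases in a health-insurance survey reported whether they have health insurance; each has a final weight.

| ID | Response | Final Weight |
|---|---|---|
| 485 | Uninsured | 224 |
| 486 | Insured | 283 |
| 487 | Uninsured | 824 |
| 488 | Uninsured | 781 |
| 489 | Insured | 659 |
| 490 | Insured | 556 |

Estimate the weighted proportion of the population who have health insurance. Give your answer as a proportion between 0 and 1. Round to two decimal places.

0.45

Sum of weights for 'Insured' = 283 + 659 + 556 = 1498
Total weight = 3327
Weighted proportion = 1498 / 3327 = 0.45025549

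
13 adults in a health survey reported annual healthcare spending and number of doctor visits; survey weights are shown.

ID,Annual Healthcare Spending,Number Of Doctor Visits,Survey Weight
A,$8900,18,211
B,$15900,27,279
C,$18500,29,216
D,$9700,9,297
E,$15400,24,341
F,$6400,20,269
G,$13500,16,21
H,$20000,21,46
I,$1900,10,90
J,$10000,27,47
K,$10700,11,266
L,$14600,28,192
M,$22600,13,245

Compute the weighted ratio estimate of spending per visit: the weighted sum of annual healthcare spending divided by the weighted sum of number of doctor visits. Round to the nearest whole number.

Σ wᵢ·y = 33194800
Σ wᵢ·x = 48790
Ratio = 33194800 / 48790 = 680.36073

680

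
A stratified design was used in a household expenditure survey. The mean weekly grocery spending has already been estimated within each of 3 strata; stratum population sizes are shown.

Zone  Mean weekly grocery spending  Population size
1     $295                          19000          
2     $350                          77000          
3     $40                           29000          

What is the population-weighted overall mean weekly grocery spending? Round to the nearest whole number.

Σ Nₕ·x̄ₕ = 295×19000 + 350×77000 + 40×29000
  = 5605000 + 26950000 + 1160000 = 33715000
Σ Nₕ = 19000 + 77000 + 29000 = 125000
Overall mean = 33715000 / 125000 = 269.72

270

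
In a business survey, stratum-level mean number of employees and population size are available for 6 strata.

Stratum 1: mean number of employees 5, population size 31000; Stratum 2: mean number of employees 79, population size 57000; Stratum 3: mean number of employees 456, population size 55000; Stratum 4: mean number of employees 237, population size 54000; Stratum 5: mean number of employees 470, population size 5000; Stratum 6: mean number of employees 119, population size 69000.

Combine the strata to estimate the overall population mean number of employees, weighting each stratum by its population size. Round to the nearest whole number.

196

Σ Nₕ·x̄ₕ = 5×31000 + 79×57000 + 456×55000 + 237×54000 + 470×5000 + 119×69000
  = 53097000
Σ Nₕ = 31000 + 57000 + 55000 + 54000 + 5000 + 69000 = 271000
Overall mean = 53097000 / 271000 = 195.92989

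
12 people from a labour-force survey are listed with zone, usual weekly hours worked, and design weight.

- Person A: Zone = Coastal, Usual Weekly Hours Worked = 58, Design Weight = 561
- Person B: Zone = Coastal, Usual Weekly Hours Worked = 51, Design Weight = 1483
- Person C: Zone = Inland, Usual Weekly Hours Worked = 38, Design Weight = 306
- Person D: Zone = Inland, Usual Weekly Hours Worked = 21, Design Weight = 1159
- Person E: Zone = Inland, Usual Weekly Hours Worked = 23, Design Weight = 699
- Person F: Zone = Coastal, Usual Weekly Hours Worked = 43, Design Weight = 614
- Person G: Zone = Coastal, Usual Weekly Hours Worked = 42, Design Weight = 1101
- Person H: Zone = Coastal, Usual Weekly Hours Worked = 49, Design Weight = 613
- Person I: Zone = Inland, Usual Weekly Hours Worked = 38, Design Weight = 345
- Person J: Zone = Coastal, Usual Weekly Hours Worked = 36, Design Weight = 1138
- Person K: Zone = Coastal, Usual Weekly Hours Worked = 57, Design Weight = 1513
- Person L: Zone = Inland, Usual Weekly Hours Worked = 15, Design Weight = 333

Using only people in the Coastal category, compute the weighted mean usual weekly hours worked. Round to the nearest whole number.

Coastal rows: A, B, F, G, H, J, K
Weighted sum = 58×561 + 51×1483 + 43×614 + 42×1101 + 49×613 + 36×1138 + 57×1513
  = 338061
Sum of weights = 561 + 1483 + 614 + 1101 + 613 + 1138 + 1513 = 7023
Weighted mean = 338061 / 7023 = 48.136267

48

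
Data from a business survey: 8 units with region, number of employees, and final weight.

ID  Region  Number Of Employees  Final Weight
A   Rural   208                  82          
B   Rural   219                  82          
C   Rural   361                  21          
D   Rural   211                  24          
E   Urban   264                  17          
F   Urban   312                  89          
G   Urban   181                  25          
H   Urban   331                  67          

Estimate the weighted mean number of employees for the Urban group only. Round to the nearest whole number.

298

Urban rows: E, F, G, H
Weighted sum = 264×17 + 312×89 + 181×25 + 331×67
  = 4488 + 27768 + 4525 + 22177 = 58958
Sum of weights = 198
Weighted mean = 58958 / 198 = 297.76768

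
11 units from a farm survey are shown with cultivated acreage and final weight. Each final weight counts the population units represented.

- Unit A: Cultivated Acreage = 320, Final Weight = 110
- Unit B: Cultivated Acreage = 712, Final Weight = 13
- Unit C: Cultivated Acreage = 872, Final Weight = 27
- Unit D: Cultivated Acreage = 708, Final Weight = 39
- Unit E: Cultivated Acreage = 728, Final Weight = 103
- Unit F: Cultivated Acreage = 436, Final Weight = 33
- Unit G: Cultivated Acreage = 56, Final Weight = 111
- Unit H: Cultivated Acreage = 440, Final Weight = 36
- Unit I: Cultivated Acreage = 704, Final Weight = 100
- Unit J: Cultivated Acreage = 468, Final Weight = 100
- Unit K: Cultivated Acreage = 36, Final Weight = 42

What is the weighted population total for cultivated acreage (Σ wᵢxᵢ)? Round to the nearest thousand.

Weighted total = 320×110 + 712×13 + 872×27 + 708×39 + 728×103 + 436×33 + 56×111 + 440×36 + 704×100 + 468×100 + 36×42
  = 35200 + 9256 + 23544 + 27612 + 74984 + 14388 + 6216 + 15840 + 70400 + 46800 + 1512 = 325752

326000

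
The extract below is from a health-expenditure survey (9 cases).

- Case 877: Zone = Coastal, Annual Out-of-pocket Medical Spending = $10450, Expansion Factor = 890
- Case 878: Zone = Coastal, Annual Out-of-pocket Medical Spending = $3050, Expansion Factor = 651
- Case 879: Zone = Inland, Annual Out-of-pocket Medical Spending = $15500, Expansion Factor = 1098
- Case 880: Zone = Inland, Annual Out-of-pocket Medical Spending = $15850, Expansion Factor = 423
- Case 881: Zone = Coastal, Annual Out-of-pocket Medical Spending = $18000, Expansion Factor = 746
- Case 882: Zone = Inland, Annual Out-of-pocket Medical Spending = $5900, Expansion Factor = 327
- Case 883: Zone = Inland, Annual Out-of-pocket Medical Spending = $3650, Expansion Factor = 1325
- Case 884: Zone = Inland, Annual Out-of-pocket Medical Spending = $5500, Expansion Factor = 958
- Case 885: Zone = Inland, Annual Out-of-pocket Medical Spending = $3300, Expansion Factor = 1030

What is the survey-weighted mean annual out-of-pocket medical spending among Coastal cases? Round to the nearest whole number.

10806

Coastal rows: 877, 878, 881
Weighted sum = 10450×890 + 3050×651 + 18000×746
  = 9300500 + 1985550 + 13428000 = 24714050
Sum of weights = 890 + 651 + 746 = 2287
Weighted mean = 24714050 / 2287 = 10806.318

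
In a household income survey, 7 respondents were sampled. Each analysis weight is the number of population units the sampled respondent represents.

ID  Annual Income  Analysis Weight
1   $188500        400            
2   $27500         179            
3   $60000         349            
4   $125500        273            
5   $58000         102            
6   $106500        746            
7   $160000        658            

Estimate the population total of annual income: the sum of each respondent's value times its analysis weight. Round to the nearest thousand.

Weighted total = 188500×400 + 27500×179 + 60000×349 + 125500×273 + 58000×102 + 106500×746 + 160000×658
  = 75400000 + 4922500 + 20940000 + 34261500 + 5916000 + 79449000 + 105280000 = 326169000

326169000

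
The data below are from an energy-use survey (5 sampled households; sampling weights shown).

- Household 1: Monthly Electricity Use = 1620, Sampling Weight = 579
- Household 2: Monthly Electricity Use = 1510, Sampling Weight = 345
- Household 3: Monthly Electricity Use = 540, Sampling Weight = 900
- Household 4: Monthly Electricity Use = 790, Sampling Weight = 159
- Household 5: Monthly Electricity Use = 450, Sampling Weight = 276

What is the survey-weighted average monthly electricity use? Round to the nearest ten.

Weighted sum = 1620×579 + 1510×345 + 540×900 + 790×159 + 450×276
  = 937980 + 520950 + 486000 + 125610 + 124200 = 2194740
Sum of weights = 579 + 345 + 900 + 159 + 276 = 2259
Weighted mean = 2194740 / 2259 = 971.55378

970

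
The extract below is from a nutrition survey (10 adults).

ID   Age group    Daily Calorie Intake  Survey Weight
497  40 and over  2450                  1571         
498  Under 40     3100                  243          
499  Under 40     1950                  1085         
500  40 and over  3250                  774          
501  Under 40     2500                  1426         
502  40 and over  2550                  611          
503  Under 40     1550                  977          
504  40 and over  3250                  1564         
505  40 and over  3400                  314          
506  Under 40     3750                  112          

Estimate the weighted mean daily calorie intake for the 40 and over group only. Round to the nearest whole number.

40 and over rows: 497, 500, 502, 504, 505
Weighted sum = 2450×1571 + 3250×774 + 2550×611 + 3250×1564 + 3400×314
  = 3848950 + 2515500 + 1558050 + 5083000 + 1067600 = 14073100
Sum of weights = 1571 + 774 + 611 + 1564 + 314 = 4834
Weighted mean = 14073100 / 4834 = 2911.2743

2911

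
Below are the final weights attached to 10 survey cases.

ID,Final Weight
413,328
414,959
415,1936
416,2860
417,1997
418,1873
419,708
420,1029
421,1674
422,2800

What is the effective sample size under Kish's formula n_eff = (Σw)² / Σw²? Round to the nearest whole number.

8

Σ wᵢ = 328 + 959 + 1936 + 2860 + 1997 + 1873 + 708 + 1029 + 1674 + 2800 = 16164
Σ wᵢ² = 107584 + 919681 + 3748096 + 8179600 + 3988009 + 3508129 + 501264 + 1058841 + 2802276 + 7840000 = 32653480
n_eff = 16164² / 32653480 = 261274896 / 32653480 = 8.0014411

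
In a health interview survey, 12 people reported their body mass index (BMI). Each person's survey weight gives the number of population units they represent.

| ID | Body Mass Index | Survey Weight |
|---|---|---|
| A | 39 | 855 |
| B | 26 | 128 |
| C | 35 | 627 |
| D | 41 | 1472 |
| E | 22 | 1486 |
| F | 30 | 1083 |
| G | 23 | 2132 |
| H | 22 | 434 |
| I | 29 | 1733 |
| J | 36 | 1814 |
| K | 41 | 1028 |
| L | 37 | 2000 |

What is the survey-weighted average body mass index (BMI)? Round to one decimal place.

Weighted sum = 39×855 + 26×128 + 35×627 + 41×1472 + 22×1486 + 30×1083 + 23×2132 + 22×434 + 29×1733 + 36×1814 + 41×1028 + 37×2000
  = 33345 + 3328 + 21945 + 60352 + 32692 + 32490 + 49036 + 9548 + 50257 + 65304 + 42148 + 74000 = 474445
Sum of weights = 855 + 128 + 627 + 1472 + 1486 + 1083 + 2132 + 434 + 1733 + 1814 + 1028 + 2000 = 14792
Weighted mean = 474445 / 14792 = 32.074432

32.1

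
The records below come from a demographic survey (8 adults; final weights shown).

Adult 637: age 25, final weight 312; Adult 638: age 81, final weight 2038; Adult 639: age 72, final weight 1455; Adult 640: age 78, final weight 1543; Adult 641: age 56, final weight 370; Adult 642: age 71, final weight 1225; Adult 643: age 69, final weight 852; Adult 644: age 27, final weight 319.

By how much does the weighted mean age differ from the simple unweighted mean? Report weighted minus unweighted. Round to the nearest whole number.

Unweighted sum = 25 + 81 + 72 + 78 + 56 + 71 + 69 + 27 = 479
Unweighted mean = 479 / 8 = 59.875
Weighted sum = 573088
Sum of weights = 312 + 2038 + 1455 + 1543 + 370 + 1225 + 852 + 319 = 8114
Weighted mean = 573088 / 8114 = 70.629529
Difference (weighted minus unweighted) = 10.754529

11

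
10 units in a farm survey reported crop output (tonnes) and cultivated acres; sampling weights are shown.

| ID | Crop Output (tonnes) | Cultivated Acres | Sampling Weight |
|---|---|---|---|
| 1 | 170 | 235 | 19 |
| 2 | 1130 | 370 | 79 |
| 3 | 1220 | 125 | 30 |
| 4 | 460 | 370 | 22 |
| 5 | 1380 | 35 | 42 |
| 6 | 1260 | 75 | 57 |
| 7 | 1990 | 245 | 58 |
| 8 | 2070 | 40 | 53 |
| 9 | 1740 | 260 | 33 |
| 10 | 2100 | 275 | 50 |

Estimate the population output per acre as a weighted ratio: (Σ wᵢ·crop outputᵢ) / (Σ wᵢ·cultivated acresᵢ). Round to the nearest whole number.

Σ wᵢ·y = 170×19 + 1130×79 + 1220×30 + 460×22 + 1380×42 + 1260×57 + 1990×58 + 2070×53 + 1740×33 + 2100×50
  = 656550
Σ wᵢ·x = 235×19 + 370×79 + 125×30 + 370×22 + 35×42 + 75×57 + 245×58 + 40×53 + 260×33 + 275×50
  = 4465 + 29230 + 3750 + 8140 + 1470 + 4275 + 14210 + 2120 + 8580 + 13750 = 89990
Ratio = 656550 / 89990 = 7.2958106

7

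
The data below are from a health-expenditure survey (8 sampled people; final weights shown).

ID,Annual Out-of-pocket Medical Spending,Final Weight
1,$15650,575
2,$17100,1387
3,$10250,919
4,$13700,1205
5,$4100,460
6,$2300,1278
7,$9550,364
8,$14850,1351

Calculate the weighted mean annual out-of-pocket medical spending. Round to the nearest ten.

Weighted sum = 15650×575 + 17100×1387 + 10250×919 + 13700×1205 + 4100×460 + 2300×1278 + 9550×364 + 14850×1351
  = 8998750 + 23717700 + 9419750 + 16508500 + 1886000 + 2939400 + 3476200 + 20062350 = 87008650
Sum of weights = 575 + 1387 + 919 + 1205 + 460 + 1278 + 364 + 1351 = 7539
Weighted mean = 87008650 / 7539 = 11541.139

11540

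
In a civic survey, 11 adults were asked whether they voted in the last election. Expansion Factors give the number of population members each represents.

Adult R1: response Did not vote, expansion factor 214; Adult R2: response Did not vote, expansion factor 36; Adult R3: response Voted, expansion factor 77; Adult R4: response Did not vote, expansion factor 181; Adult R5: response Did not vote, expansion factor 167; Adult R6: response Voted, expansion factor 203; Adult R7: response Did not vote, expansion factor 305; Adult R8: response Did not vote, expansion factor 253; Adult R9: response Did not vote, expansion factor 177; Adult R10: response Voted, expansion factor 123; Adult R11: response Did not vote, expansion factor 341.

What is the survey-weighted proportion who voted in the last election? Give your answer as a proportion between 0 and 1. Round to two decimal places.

0.19

Sum of weights for 'Voted' = 77 + 203 + 123 = 403
Total weight = 2077
Weighted proportion = 403 / 2077 = 0.19402985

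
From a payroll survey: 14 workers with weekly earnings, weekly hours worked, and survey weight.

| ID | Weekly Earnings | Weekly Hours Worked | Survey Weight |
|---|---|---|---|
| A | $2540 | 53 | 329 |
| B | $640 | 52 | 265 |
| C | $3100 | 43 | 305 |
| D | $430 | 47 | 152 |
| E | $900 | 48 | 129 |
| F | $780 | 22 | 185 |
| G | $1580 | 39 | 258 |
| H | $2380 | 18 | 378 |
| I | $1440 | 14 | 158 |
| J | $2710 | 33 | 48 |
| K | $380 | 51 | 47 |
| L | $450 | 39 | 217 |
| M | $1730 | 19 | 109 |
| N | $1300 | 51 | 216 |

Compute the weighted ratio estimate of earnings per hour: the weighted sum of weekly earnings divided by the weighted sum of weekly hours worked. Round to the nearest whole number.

43

Σ wᵢ·y = 4526280
Σ wᵢ·x = 106347
Ratio = 4526280 / 106347 = 42.561426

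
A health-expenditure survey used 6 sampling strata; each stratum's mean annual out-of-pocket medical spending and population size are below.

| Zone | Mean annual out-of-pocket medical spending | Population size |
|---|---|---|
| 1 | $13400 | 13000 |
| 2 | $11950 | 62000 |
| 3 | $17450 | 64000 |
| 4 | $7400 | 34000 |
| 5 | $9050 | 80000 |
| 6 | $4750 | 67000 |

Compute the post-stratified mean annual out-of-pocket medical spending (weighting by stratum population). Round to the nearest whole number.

10393

Σ Nₕ·x̄ₕ = 13400×13000 + 11950×62000 + 17450×64000 + 7400×34000 + 9050×80000 + 4750×67000
  = 3325750000
Σ Nₕ = 13000 + 62000 + 64000 + 34000 + 80000 + 67000 = 320000
Overall mean = 3325750000 / 320000 = 10392.969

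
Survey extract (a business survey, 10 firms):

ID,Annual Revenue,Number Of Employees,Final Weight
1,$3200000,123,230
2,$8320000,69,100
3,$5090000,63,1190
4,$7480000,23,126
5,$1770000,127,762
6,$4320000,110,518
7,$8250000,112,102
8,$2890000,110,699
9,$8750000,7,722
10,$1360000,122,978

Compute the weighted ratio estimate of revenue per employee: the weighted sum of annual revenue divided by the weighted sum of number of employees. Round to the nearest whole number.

Σ wᵢ·y = 22663270000
Σ wᵢ·x = 123×230 + 69×100 + 63×1190 + 23×126 + 127×762 + 110×518 + 112×102 + 110×699 + 7×722 + 122×978
  = 479496
Ratio = 22663270000 / 479496 = 47264.774

47265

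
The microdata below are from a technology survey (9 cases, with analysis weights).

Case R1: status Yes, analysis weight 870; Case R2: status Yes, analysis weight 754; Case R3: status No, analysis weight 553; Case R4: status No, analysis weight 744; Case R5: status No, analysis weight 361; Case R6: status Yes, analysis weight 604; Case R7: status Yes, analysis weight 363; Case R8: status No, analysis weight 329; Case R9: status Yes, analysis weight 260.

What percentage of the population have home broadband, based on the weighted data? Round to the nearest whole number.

59

Sum of weights for 'Yes' = 870 + 754 + 604 + 363 + 260 = 2851
Total weight = 870 + 754 + 553 + 744 + 361 + 604 + 363 + 329 + 260 = 4838
Weighted proportion = 2851 / 4838 = 0.5892931 → 58.92931%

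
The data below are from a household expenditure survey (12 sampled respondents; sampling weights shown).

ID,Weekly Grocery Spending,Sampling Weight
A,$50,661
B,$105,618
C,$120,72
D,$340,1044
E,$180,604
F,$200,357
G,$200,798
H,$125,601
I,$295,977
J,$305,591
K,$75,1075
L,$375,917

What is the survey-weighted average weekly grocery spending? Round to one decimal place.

Weighted sum = 50×661 + 105×618 + 120×72 + 340×1044 + 180×604 + 200×357 + 200×798 + 125×601 + 295×977 + 305×591 + 75×1075 + 375×917
  = 33050 + 64890 + 8640 + 354960 + 108720 + 71400 + 159600 + 75125 + 288215 + 180255 + 80625 + 343875 = 1769355
Sum of weights = 661 + 618 + 72 + 1044 + 604 + 357 + 798 + 601 + 977 + 591 + 1075 + 917 = 8315
Weighted mean = 1769355 / 8315 = 212.79074

212.8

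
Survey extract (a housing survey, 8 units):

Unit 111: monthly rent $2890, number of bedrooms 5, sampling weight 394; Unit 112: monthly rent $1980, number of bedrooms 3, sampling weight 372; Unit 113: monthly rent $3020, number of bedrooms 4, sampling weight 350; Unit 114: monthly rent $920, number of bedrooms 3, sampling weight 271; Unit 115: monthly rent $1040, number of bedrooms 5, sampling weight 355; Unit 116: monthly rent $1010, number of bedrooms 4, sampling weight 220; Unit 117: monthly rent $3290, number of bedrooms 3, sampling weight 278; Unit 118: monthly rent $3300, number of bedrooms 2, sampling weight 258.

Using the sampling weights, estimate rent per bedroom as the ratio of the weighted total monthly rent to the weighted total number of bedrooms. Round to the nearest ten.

600

Σ wᵢ·y = 2890×394 + 1980×372 + 3020×350 + 920×271 + 1040×355 + 1010×220 + 3290×278 + 3300×258
  = 1138660 + 736560 + 1057000 + 249320 + 369200 + 222200 + 914620 + 851400 = 5538960
Σ wᵢ·x = 9304
Ratio = 5538960 / 9304 = 595.33104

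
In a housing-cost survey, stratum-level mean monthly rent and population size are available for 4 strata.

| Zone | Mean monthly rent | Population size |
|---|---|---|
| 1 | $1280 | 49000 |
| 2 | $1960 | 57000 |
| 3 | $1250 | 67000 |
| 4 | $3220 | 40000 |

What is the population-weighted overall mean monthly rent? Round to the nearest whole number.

1817

Σ Nₕ·x̄ₕ = 1280×49000 + 1960×57000 + 1250×67000 + 3220×40000
  = 62720000 + 111720000 + 83750000 + 128800000 = 386990000
Σ Nₕ = 49000 + 57000 + 67000 + 40000 = 213000
Overall mean = 386990000 / 213000 = 1816.8545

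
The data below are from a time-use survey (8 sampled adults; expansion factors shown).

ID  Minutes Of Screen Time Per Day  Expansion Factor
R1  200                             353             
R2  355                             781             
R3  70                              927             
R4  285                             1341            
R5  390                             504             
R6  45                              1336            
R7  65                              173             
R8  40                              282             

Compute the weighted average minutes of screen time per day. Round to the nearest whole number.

Weighted sum = 200×353 + 355×781 + 70×927 + 285×1341 + 390×504 + 45×1336 + 65×173 + 40×282
  = 70600 + 277255 + 64890 + 382185 + 196560 + 60120 + 11245 + 11280 = 1074135
Sum of weights = 353 + 781 + 927 + 1341 + 504 + 1336 + 173 + 282 = 5697
Weighted mean = 1074135 / 5697 = 188.54397

189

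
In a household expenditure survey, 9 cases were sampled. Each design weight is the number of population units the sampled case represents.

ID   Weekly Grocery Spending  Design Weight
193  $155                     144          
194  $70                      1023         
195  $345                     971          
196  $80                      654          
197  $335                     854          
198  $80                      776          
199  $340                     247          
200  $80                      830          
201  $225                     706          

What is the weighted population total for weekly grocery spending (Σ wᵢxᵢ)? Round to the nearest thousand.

Weighted total = 1138645

1139000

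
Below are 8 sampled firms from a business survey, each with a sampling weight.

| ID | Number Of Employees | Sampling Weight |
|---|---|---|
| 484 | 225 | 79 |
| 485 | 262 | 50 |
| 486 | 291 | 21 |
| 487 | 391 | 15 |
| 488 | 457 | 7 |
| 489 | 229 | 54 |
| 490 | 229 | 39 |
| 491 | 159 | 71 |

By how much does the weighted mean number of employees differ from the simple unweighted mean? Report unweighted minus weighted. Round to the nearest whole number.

Unweighted sum = 225 + 262 + 291 + 391 + 457 + 229 + 229 + 159 = 2243
Unweighted mean = 2243 / 8 = 280.375
Weighted sum = 225×79 + 262×50 + 291×21 + 391×15 + 457×7 + 229×54 + 229×39 + 159×71
  = 17775 + 13100 + 6111 + 5865 + 3199 + 12366 + 8931 + 11289 = 78636
Sum of weights = 79 + 50 + 21 + 15 + 7 + 54 + 39 + 71 = 336
Weighted mean = 78636 / 336 = 234.03571
Difference (unweighted minus weighted) = 46.339286

46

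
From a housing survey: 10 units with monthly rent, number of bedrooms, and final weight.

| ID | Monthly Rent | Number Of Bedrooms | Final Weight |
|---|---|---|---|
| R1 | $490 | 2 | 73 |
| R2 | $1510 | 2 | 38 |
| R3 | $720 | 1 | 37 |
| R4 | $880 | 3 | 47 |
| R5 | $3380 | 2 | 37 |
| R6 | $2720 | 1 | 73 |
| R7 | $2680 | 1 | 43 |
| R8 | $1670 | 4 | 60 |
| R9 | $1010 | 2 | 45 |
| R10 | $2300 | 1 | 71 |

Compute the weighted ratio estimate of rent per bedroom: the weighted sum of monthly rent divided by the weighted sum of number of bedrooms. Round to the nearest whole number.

917

Σ wᵢ·y = 490×73 + 1510×38 + 720×37 + 880×47 + 3380×37 + 2720×73 + 2680×43 + 1670×60 + 1010×45 + 2300×71
  = 35770 + 57380 + 26640 + 41360 + 125060 + 198560 + 115240 + 100200 + 45450 + 163300 = 908960
Σ wᵢ·x = 2×73 + 2×38 + 1×37 + 3×47 + 2×37 + 1×73 + 1×43 + 4×60 + 2×45 + 1×71
  = 146 + 76 + 37 + 141 + 74 + 73 + 43 + 240 + 90 + 71 = 991
Ratio = 908960 / 991 = 917.21493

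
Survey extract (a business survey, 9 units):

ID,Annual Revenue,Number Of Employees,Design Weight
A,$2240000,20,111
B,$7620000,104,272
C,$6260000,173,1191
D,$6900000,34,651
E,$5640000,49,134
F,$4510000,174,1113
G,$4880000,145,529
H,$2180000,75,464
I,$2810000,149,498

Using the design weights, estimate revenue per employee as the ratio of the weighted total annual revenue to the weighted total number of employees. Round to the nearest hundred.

38800

Σ wᵢ·y = 2240000×111 + 7620000×272 + 6260000×1191 + 6900000×651 + 5640000×134 + 4510000×1113 + 4880000×529 + 2180000×464 + 2810000×498
  = 25036650000
Σ wᵢ·x = 20×111 + 104×272 + 173×1191 + 34×651 + 49×134 + 174×1113 + 145×529 + 75×464 + 149×498
  = 2220 + 28288 + 206043 + 22134 + 6566 + 193662 + 76705 + 34800 + 74202 = 644620
Ratio = 25036650000 / 644620 = 38839.394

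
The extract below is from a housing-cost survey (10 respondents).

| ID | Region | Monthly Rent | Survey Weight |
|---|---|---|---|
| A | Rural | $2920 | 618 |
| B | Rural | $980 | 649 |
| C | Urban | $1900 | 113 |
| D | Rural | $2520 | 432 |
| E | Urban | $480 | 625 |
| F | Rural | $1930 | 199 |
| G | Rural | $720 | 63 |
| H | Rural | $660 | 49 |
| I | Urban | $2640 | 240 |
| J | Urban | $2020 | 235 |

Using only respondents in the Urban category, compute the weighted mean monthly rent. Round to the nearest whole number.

Urban rows: C, E, I, J
Weighted sum = 1900×113 + 480×625 + 2640×240 + 2020×235
  = 1623000
Sum of weights = 1213
Weighted mean = 1623000 / 1213 = 1338.0049

1338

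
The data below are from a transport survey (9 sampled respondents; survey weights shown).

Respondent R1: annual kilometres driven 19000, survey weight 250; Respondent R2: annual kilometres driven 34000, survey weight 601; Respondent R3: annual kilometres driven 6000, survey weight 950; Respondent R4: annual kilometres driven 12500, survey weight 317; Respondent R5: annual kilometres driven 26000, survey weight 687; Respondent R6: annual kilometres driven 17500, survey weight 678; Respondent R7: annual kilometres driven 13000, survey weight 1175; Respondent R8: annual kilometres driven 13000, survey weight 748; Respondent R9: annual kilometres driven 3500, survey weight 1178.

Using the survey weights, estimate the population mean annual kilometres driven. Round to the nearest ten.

Weighted sum = 19000×250 + 34000×601 + 6000×950 + 12500×317 + 26000×687 + 17500×678 + 13000×1175 + 13000×748 + 3500×1178
  = 4750000 + 20434000 + 5700000 + 3962500 + 17862000 + 11865000 + 15275000 + 9724000 + 4123000 = 93695500
Sum of weights = 250 + 601 + 950 + 317 + 687 + 678 + 1175 + 748 + 1178 = 6584
Weighted mean = 93695500 / 6584 = 14230.787

14230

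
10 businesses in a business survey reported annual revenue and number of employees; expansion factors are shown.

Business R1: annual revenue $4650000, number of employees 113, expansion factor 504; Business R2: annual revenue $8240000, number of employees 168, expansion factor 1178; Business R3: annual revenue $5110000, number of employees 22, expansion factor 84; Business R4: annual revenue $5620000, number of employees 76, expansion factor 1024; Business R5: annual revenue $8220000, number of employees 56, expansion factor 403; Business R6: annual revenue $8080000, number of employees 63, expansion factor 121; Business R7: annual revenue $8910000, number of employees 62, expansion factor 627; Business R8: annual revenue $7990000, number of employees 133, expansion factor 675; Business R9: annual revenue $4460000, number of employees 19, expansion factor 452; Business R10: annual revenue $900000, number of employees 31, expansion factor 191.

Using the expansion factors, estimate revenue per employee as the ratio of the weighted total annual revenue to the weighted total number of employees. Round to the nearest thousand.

70000

Σ wᵢ·y = 4650000×504 + 8240000×1178 + 5110000×84 + 5620000×1024 + 8220000×403 + 8080000×121 + 8910000×627 + 7990000×675 + 4460000×452 + 900000×191
  = 2343600000 + 9706720000 + 429240000 + 5754880000 + 3312660000 + 977680000 + 5586570000 + 5393250000 + 2015920000 + 171900000 = 35692420000
Σ wᵢ·x = 113×504 + 168×1178 + 22×84 + 76×1024 + 56×403 + 63×121 + 62×627 + 133×675 + 19×452 + 31×191
  = 56952 + 197904 + 1848 + 77824 + 22568 + 7623 + 38874 + 89775 + 8588 + 5921 = 507877
Ratio = 35692420000 / 507877 = 70277.685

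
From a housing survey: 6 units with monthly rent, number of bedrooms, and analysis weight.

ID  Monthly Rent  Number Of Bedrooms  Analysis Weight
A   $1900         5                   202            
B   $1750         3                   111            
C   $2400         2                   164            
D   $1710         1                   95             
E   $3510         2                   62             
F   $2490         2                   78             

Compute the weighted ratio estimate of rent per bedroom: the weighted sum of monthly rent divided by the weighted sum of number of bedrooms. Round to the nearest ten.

Σ wᵢ·y = 1900×202 + 1750×111 + 2400×164 + 1710×95 + 3510×62 + 2490×78
  = 1545940
Σ wᵢ·x = 5×202 + 3×111 + 2×164 + 1×95 + 2×62 + 2×78
  = 1010 + 333 + 328 + 95 + 124 + 156 = 2046
Ratio = 1545940 / 2046 = 755.5914

760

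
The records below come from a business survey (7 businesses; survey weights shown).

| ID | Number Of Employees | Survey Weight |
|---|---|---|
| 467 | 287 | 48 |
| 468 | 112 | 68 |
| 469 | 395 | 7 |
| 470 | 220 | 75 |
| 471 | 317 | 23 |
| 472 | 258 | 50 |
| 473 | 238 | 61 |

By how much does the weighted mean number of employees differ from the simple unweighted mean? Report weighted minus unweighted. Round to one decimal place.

-34.0

Unweighted sum = 1827
Unweighted mean = 1827 / 7 = 261
Weighted sum = 287×48 + 112×68 + 395×7 + 220×75 + 317×23 + 258×50 + 238×61
  = 75366
Sum of weights = 48 + 68 + 7 + 75 + 23 + 50 + 61 = 332
Weighted mean = 75366 / 332 = 227.00602
Difference (weighted minus unweighted) = -33.993976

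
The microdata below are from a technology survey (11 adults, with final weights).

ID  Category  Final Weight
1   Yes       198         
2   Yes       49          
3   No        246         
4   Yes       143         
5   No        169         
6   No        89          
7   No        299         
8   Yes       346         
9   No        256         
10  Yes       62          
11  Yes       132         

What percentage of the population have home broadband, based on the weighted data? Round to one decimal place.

Sum of weights for 'Yes' = 198 + 49 + 143 + 346 + 62 + 132 = 930
Total weight = 198 + 49 + 246 + 143 + 169 + 89 + 299 + 346 + 256 + 62 + 132 = 1989
Weighted proportion = 930 / 1989 = 0.46757164 → 46.757164%

46.8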